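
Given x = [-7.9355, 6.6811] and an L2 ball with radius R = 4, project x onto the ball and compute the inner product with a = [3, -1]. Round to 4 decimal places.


Step 1: Compute ||x|| (intermediates to 6 decimals).
||x|| = sqrt((-7.9355)^2 + 6.6811^2) = 10.373488
Step 2: Project.
Since ||x|| > R, scale = R/||x|| = 4/10.373488 = 0.385598, proj(x) = scale * x
proj(x) = [-3.059913, 2.576219]
Step 3: Dot product.
a^T * proj(x) = 3*(-3.059913) - 1*2.576219 = -11.756


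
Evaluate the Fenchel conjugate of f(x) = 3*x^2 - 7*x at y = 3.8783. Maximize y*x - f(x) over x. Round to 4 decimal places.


f*(y) = sup_x {y*x - a*x^2 - b*x} = sup_x {(y-b)*x - a*x^2}
FOC: (y - b) - 2a*x = 0 => x* = (y - b)/(2a)
x* = (3.8783 + 7)/(2*3) = 1.8131
f*(3.8783) = (y-b)^2/(4a) = (3.8783 + 7)^2/(4*3)
= 118.3374/12 = 9.8615


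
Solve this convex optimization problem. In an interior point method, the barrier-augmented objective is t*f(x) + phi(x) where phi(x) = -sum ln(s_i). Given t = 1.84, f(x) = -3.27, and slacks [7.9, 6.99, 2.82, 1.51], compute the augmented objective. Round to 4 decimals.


Step 1: Compute log-barrier.
ln values: [2.0669, 1.9445, 1.0367, 0.4121]
phi = -(2.0669 + 1.9445 + 1.0367 + 0.4121) = -5.4602
Step 2: Compute augmented objective.
t*f(x) = 1.84*-3.27 = -6.0168
Total = -6.0168 - 5.4602 = -11.477


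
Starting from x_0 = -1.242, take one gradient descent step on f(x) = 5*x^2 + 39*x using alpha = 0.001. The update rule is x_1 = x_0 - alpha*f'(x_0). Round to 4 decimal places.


We compute the gradient at x_0 and apply the update.
f'(x) = 10*x + 39
f'(-1.242) = 10*-1.242 + 39 = 26.58
x_1 = -1.242 - 0.001*26.58 = -1.2686


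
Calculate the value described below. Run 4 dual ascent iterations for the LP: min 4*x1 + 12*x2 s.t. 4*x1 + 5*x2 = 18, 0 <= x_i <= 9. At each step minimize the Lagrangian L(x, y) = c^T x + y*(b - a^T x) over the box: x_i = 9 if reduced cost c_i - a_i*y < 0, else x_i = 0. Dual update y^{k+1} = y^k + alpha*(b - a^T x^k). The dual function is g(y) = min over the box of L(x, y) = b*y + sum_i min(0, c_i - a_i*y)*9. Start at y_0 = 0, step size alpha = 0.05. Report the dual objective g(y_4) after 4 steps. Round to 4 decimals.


Dual ascent for LP: min 4*x1 + 12*x2, 4*x1 + 5*x2 = 18, 0 <= x_i <= 9
Step 1: y^k = 0.0, reduced costs: (4.0, 12.0)
  x^k = (0.0, 0.0), subgradient = b - a^T x = 18.0
  y^{k+1} = 0.0 + 0.05*18.0 = 0.9
Step 2: y^k = 0.9, reduced costs: (0.4, 7.5)
  x^k = (0.0, 0.0), subgradient = b - a^T x = 18.0
  y^{k+1} = 0.9 + 0.05*18.0 = 1.8
Step 3: y^k = 1.8, reduced costs: (-3.2, 3.0)
  x^k = (9.0, 0.0), subgradient = b - a^T x = -18.0
  y^{k+1} = 1.8 + 0.05*-18.0 = 0.9
Step 4: y^k = 0.9, reduced costs: (0.4, 7.5)
  x^k = (0.0, 0.0), subgradient = b - a^T x = 18.0
  y^{k+1} = 0.9 + 0.05*18.0 = 1.8
Dual objective at y_4 = 1.8: reduced costs (-3.2, 3.0), box minimizer x = (9.0, 0.0)
g(y_4) = b*y + (c1 - a1*y)*x1 + (c2 - a2*y)*x2 = 18*1.8 + (-3.2)*9.0 + 3.0*0.0 = 32.4 - 28.8 + 0.0 = 3.6


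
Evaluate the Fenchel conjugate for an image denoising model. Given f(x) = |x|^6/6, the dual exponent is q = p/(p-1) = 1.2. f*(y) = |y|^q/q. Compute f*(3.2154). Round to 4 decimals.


The conjugate exponent q satisfies 1/p + 1/q = 1.
p = 6, so q = 6/(6 - 1) = 1.2
|y|^q = 3.2154^1.2 = 4.0615
f*(3.2154) = 4.0615 / 1.2 = 3.3845


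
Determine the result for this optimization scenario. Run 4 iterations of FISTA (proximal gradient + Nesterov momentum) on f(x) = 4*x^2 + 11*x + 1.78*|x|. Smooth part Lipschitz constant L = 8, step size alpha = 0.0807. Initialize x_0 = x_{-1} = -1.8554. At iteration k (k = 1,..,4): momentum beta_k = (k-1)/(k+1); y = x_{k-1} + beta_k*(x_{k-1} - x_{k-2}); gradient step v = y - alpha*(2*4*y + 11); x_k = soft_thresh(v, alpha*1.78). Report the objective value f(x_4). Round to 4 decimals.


FISTA on f(x) = 4*x^2 + 11*x + 1.78*|x|
L = 8, alpha = 0.0807
Iteration 1: beta = 0.0, y = -1.8554 + 0.0*(-1.8554 + 1.8554) = -1.8554
  grad(y) = -3.8432, v = y - alpha*grad = -1.5453
  prox(v) = soft_thresh(-1.5453, 0.1436) = -1.4016
Iteration 2: beta = 0.3333, y = -1.4016 + 0.3333*(-1.4016 + 1.8554) = -1.2503
  grad(y) = 0.9973, v = y - alpha*grad = -1.3308
  prox(v) = soft_thresh(-1.3308, 0.1436) = -1.1872
Iteration 3: beta = 0.5, y = -1.1872 + 0.5*(-1.1872 + 1.4016) = -1.08
  grad(y) = 2.3603, v = y - alpha*grad = -1.2704
  prox(v) = soft_thresh(-1.2704, 0.1436) = -1.1268
Iteration 4: beta = 0.6, y = -1.1268 + 0.6*(-1.1268 + 1.1872) = -1.0906
  grad(y) = 2.2755, v = y - alpha*grad = -1.2742
  prox(v) = soft_thresh(-1.2742, 0.1436) = -1.1305
f(x_4) = 4*(-1.1305)^2 + 11*(-1.1305) + 1.78*|-1.1305| = -5.3111


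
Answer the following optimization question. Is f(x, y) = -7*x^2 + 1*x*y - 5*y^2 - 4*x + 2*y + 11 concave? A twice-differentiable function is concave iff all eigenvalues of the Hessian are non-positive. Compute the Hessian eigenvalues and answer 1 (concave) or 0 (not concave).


The Hessian of f(x,y) = -7*x^2 + 1*x*y - 5*y^2 - 4*x + 2*y + 11 is:
H = [[-14, 1], [1, -10]]
Trace = -14 - 10 = -24
Determinant = -14*-10 - (1)^2 = 139
Discriminant = (-24)^2 - 4*139 = 20.0
Eigenvalues: lambda_1 = -14.2361, lambda_2 = -9.7639
The function is concave.

1


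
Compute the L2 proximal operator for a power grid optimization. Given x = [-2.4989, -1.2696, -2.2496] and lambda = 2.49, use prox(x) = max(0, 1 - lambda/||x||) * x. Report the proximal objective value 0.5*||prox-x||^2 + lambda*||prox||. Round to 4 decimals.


Step 1: Compute ||x||.
||x|| = 3.594
Step 2: Compute scaling factor.
scale = max(0, 1 - 2.49/3.594) = 0.3072
Step 3: prox(x) = [-0.7676, -0.39, -0.691]
||prox(x)|| = 1.104
Step 4: Proximal objective.
0.5*||prox-x||^2 = 3.1001
lambda*||prox|| = 2.749
Total = 5.8491


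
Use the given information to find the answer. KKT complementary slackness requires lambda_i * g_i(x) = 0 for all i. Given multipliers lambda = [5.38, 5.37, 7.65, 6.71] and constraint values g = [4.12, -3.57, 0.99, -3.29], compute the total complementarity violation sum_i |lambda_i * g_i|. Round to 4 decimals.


KKT complementary slackness check:
lambda_1 * g_1 = 5.38 * 4.12 = 22.1656
lambda_2 * g_2 = 5.37 * -3.57 = -19.1709
lambda_3 * g_3 = 7.65 * 0.99 = 7.5735
lambda_4 * g_4 = 6.71 * -3.29 = -22.0759
Total violation = 22.1656 + 19.1709 + 7.5735 + 22.0759 = 70.9859


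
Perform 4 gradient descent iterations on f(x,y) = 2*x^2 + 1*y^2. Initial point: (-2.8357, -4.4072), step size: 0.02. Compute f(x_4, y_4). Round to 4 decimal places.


Gradient descent on f(x,y) = 2*x^2 + 1*y^2.
Starting point: (-2.8357, -4.4072), alpha = 0.02
Step 1: grad_x = 2*2*-2.8357 = -11.3428, grad_y = 2*1*-4.4072 = -8.8144
  x_1 = -2.8357 - 0.02*-11.3428 = -2.6088
  y_1 = -4.4072 - 0.02*-8.8144 = -4.2309
Step 2: grad_x = 2*2*-2.6088 = -10.4354, grad_y = 2*1*-4.2309 = -8.4618
  x_2 = -2.6088 - 0.02*-10.4354 = -2.4001
  y_2 = -4.2309 - 0.02*-8.4618 = -4.0617
Step 3: grad_x = 2*2*-2.4001 = -9.6005, grad_y = 2*1*-4.0617 = -8.1234
  x_3 = -2.4001 - 0.02*-9.6005 = -2.2081
  y_3 = -4.0617 - 0.02*-8.1234 = -3.8992
Step 4: grad_x = 2*2*-2.2081 = -8.8325, grad_y = 2*1*-3.8992 = -7.7984
  x_4 = -2.2081 - 0.02*-8.8325 = -2.0315
  y_4 = -3.8992 - 0.02*-7.7984 = -3.7432
f(-2.0315, -3.7432) = 2*(-2.0315)^2 + 1*(-3.7432)^2 = 22.2656


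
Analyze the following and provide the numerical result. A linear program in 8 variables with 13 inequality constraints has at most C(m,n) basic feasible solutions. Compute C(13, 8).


Each vertex corresponds to some choice of n active constraints out of m, so the number of vertices is at most C(m, n) = m! / (n!(m-n)!).
m = 13, n = 8
Numerator: 13 * 12 * 11 * 10 * 9 * 8 * 7 * 6
Denominator: 8! = 40320
C(13, 8) = 1287


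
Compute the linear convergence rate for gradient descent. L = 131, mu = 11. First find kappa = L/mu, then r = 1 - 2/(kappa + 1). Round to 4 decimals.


Step 1: Compute the condition number.
kappa = L/mu = 131/11 = 11.9091
Step 2: Compute the convergence rate.
r = 1 - 2/(kappa + 1) = 1 - 2*mu/(L + mu) = (L - mu)/(L + mu) = 120/142 = 0.8451


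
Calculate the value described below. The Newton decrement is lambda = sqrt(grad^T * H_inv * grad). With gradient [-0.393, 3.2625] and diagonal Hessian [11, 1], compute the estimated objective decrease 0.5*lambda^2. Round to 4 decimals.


Step 1: H is diagonal, so H^(-1) * g = [-0.0357, 3.2625].
Step 2: g^T H^(-1) g = sum_i g_i^2 / H_ii
  = (-0.393)^2/11 + (3.2625)^2/1
  = 0.014 + 10.6439 = 10.6579
Step 3: Objective decrease = 0.5 * g^T H^(-1) g = 5.329


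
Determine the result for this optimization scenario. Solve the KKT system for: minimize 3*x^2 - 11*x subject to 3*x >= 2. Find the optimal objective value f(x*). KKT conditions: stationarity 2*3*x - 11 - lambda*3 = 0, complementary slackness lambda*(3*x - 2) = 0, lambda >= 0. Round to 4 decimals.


Step 1: Try lambda = 0 (constraint inactive).
Stationarity: 2*3*x - 11 = 0
x* = 11/(2*3) = 11/6 = 1.8333 (rounded; the exact value 11/6 is used below)
Check constraint: 3*1.8333 = 5.4999 >= 2 -- satisfied.
Step 2: Compute optimal value.
f(x*) = 3*(11/6)^2 - 11*(11/6) = -10.0833


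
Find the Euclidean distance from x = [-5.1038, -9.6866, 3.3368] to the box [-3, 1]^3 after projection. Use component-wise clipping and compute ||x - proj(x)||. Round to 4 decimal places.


Project each component onto [-3, 1].
clip(-5.1038) = -3.0, clip(-9.6866) = -3.0, clip(3.3368) = 1.0
Projection = [-3.0, -3.0, 1.0]
Squared diffs: [4.426, 44.7106, 5.4606]
Distance = sqrt(54.5972) = 7.389


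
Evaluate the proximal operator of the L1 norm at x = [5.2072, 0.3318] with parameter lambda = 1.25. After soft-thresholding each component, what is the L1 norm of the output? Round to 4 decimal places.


Soft-thresholding with lambda = 1.25:
prox(5.2072) = sign(5.2072)*max(|5.2072| - 1.25, 0) = 3.9572
prox(0.3318) = sign(0.3318)*max(|0.3318| - 1.25, 0) = 0.0
prox(x) = [3.9572, 0.0]
||prox(x)||_1 = 3.9572 + 0.0 = 3.9572


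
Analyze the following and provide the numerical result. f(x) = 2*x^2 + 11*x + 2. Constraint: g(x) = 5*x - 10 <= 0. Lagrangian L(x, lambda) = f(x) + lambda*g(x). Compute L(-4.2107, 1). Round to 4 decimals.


Step 1: Evaluate f(x).
f(-4.2107) = 2*(-4.2107)^2 + 11*(-4.2107) + 2 = -8.8577
Step 2: Evaluate g(x).
g(-4.2107) = 5*-4.2107 - 10 = -31.0535
Step 3: Compute Lagrangian.
L = -8.8577 + 1*-31.0535 = -39.9112


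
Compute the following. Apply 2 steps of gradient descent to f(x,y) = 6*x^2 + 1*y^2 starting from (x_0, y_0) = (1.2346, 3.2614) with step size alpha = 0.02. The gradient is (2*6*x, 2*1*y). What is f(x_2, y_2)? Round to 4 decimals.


Gradient descent on f(x,y) = 6*x^2 + 1*y^2.
Starting point: (1.2346, 3.2614), alpha = 0.02
Step 1: grad_x = 2*6*1.2346 = 14.8152, grad_y = 2*1*3.2614 = 6.5228
  x_1 = 1.2346 - 0.02*14.8152 = 0.9383
  y_1 = 3.2614 - 0.02*6.5228 = 3.1309
Step 2: grad_x = 2*6*0.9383 = 11.2596, grad_y = 2*1*3.1309 = 6.2619
  x_2 = 0.9383 - 0.02*11.2596 = 0.7131
  y_2 = 3.1309 - 0.02*6.2619 = 3.0057
f(0.7131, 3.0057) = 6*0.7131^2 + 1*3.0057^2 = 12.0854


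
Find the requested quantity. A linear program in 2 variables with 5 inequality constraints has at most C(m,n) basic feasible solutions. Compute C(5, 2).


Each vertex corresponds to some choice of n active constraints out of m, so the number of vertices is at most C(m, n) = m! / (n!(m-n)!).
m = 5, n = 2
Numerator: 5 * 4
Denominator: 2! = 2
C(5, 2) = 10


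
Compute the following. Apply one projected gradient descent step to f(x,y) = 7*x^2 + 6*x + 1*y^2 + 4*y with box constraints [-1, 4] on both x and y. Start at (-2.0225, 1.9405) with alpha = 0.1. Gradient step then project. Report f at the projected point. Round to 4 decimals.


Step 1: Compute gradient at (-2.0225, 1.9405).
grad_x = 2*7*-2.0225 + 6 = -22.315
grad_y = 2*1*1.9405 + 4 = 7.881
Step 2: Gradient step.
x_raw = -2.0225 - 0.1*-22.315 = 0.209
y_raw = 1.9405 - 0.1*7.881 = 1.1524
Step 3: Project onto [-1, 4].
x_proj = clip(0.209) = 0.209
y_proj = clip(1.1524) = 1.1524
Step 4: Evaluate f.
f(0.209, 1.1524) = 7.4974


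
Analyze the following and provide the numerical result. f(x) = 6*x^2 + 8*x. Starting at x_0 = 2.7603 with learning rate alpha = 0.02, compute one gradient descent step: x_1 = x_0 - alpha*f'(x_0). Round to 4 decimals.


We compute the gradient at x_0 and apply the update.
f'(x) = 12*x + 8
f'(2.7603) = 12*2.7603 + 8 = 41.1236
x_1 = 2.7603 - 0.02*41.1236 = 1.9378


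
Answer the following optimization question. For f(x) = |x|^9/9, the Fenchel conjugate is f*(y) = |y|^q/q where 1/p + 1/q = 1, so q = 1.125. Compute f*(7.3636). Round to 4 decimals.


The conjugate exponent q satisfies 1/p + 1/q = 1.
p = 9, so q = 9/(9 - 1) = 1.125
|y|^q = 7.3636^1.125 = 9.451
f*(7.3636) = 9.451 / 1.125 = 8.4009


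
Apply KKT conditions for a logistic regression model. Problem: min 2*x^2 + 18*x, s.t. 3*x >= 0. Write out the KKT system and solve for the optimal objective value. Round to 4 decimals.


Step 1: Try lambda = 0 (constraint inactive).
x_unc = -18/(2*2) = -4.5
Check: 3*-4.5 = -13.5 < 0 -- violated!
Step 2: Constraint must be active: 3*x = 0
x* = 0/3 = 0.0
lambda = (2*2*0.0 + 18)/3 = 6.0
Step 3: Compute optimal value.
f(x*) = 2*0.0^2 + 18*0.0 = 0.0


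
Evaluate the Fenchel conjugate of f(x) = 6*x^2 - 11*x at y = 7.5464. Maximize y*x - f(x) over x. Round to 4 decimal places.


f*(y) = sup_x {y*x - a*x^2 - b*x} = sup_x {(y-b)*x - a*x^2}
FOC: (y - b) - 2a*x = 0 => x* = (y - b)/(2a)
x* = (7.5464 + 11)/(2*6) = 1.5455
f*(7.5464) = (y-b)^2/(4a) = (7.5464 + 11)^2/(4*6)
= 343.969/24 = 14.332


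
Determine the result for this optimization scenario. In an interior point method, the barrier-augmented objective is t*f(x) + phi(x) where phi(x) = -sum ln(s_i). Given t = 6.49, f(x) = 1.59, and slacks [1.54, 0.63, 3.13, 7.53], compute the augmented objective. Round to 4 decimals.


Step 1: Compute log-barrier.
ln values: [0.4318, -0.462, 1.141, 2.0189]
phi = -(0.4318 - 0.462 + 1.141 + 2.0189) = -3.1297
Step 2: Compute augmented objective.
t*f(x) = 6.49*1.59 = 10.3191
Total = 10.3191 - 3.1297 = 7.1894


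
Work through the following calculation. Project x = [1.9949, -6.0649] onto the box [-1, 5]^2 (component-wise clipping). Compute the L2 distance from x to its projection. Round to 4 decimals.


Project each component onto [-1, 5].
clip(1.9949) = 1.9949, clip(-6.0649) = -1.0
Projection = [1.9949, -1.0]
Squared diffs: [0.0, 25.6532]
Distance = sqrt(25.6532) = 5.0649


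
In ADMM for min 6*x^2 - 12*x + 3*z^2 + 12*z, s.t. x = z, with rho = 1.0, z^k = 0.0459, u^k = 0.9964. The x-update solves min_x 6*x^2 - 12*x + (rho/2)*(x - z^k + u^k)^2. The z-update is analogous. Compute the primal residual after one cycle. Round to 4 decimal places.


ADMM iteration with rho = 1.0, z^k = 0.0459, u^k = 0.9964
Step 1: x-update.
Minimize 6*x^2 - 12*x + (1.0/2)*(x - 0.0459 + 0.9964)^2
FOC: (2*6 + 1.0)*x = 12 + 1.0*(0.0459 - 0.9964)
x^{k+1} = 0.85
Step 2: z-update.
Minimize 3*z^2 + 12*z + (1.0/2)*(0.85 - z + 0.9964)^2
FOC: (2*3 + 1.0)*z = -12 + 1.0*(0.85 + 0.9964)
z^{k+1} = -1.4505
Step 3: u-update.
u^{k+1} = 0.9964 + 0.85 + 1.4505 = 3.2969
Step 4: Primal residual = |0.85 + 1.4505| = 2.3005


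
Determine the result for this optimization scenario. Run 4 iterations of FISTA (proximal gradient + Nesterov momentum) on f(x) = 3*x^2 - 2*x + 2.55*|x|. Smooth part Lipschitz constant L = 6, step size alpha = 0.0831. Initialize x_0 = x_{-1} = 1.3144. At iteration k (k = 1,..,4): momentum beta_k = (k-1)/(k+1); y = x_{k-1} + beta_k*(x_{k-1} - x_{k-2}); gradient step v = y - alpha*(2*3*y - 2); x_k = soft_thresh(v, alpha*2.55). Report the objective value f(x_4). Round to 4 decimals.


FISTA on f(x) = 3*x^2 - 2*x + 2.55*|x|
L = 6, alpha = 0.0831
Iteration 1: beta = 0.0, y = 1.3144 + 0.0*(1.3144 - 1.3144) = 1.3144
  grad(y) = 5.8864, v = y - alpha*grad = 0.8252
  prox(v) = soft_thresh(0.8252, 0.2119) = 0.6133
Iteration 2: beta = 0.3333, y = 0.6133 + 0.3333*(0.6133 - 1.3144) = 0.3796
  grad(y) = 0.2779, v = y - alpha*grad = 0.3566
  prox(v) = soft_thresh(0.3566, 0.2119) = 0.1446
Iteration 3: beta = 0.5, y = 0.1446 + 0.5*(0.1446 - 0.6133) = -0.0897
  grad(y) = -2.5382, v = y - alpha*grad = 0.1212
  prox(v) = soft_thresh(0.1212, 0.2119) = 0.0
Iteration 4: beta = 0.6, y = 0.0 + 0.6*(0.0 - 0.1446) = -0.0868
  grad(y) = -2.5207, v = y - alpha*grad = 0.1227
  prox(v) = soft_thresh(0.1227, 0.2119) = 0.0
f(x_4) = 3*0.0^2 - 2*0.0 + 2.55*|0.0| = 0.0


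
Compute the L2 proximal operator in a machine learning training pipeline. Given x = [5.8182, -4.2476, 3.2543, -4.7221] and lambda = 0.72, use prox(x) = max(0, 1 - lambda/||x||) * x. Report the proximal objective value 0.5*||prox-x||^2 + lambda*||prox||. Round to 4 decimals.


Step 1: Compute ||x||.
||x|| = 9.2077
Step 2: Compute scaling factor.
scale = max(0, 1 - 0.72/9.2077) = 0.9218
Step 3: prox(x) = [5.3632, -3.9155, 2.9998, -4.3529]
||prox(x)|| = 8.4877
Step 4: Proximal objective.
0.5*||prox-x||^2 = 0.2592
lambda*||prox|| = 6.1111
Total = 6.3704


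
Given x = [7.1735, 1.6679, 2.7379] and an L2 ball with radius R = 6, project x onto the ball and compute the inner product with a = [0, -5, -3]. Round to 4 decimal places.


Step 1: Compute ||x|| (intermediates to 6 decimals).
||x|| = sqrt(7.1735^2 + 1.6679^2 + 2.7379^2) = 7.857295
Step 2: Project.
Since ||x|| > R, scale = R/||x|| = 6/7.857295 = 0.763622, proj(x) = scale * x
proj(x) = [5.477842, 1.273645, 2.090721]
Step 3: Dot product.
a^T * proj(x) = 0*5.477842 - 5*1.273645 - 3*2.090721 = -12.6404


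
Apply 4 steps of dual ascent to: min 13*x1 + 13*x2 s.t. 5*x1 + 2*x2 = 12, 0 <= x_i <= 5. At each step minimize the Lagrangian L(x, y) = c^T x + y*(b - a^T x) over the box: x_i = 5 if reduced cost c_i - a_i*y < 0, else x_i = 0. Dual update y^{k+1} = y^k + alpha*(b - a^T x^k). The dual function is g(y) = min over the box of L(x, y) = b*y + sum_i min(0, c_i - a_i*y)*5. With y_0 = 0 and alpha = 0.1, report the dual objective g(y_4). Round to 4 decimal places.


Dual ascent for LP: min 13*x1 + 13*x2, 5*x1 + 2*x2 = 12, 0 <= x_i <= 5
Step 1: y^k = 0.0, reduced costs: (13.0, 13.0)
  x^k = (0.0, 0.0), subgradient = b - a^T x = 12.0
  y^{k+1} = 0.0 + 0.1*12.0 = 1.2
Step 2: y^k = 1.2, reduced costs: (7.0, 10.6)
  x^k = (0.0, 0.0), subgradient = b - a^T x = 12.0
  y^{k+1} = 1.2 + 0.1*12.0 = 2.4
Step 3: y^k = 2.4, reduced costs: (1.0, 8.2)
  x^k = (0.0, 0.0), subgradient = b - a^T x = 12.0
  y^{k+1} = 2.4 + 0.1*12.0 = 3.6
Step 4: y^k = 3.6, reduced costs: (-5.0, 5.8)
  x^k = (5.0, 0.0), subgradient = b - a^T x = -13.0
  y^{k+1} = 3.6 + 0.1*-13.0 = 2.3
Dual objective at y_4 = 2.3: reduced costs (1.5, 8.4), box minimizer x = (0.0, 0.0)
g(y_4) = b*y + (c1 - a1*y)*x1 + (c2 - a2*y)*x2 = 12*2.3 + 1.5*0.0 + 8.4*0.0 = 27.6 + 0.0 + 0.0 = 27.6


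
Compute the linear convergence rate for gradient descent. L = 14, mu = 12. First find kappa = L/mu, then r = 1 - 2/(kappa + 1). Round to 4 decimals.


Step 1: Compute the condition number.
kappa = L/mu = 14/12 = 1.1667
Step 2: Compute the convergence rate.
r = 1 - 2/(kappa + 1) = 1 - 2*mu/(L + mu) = (L - mu)/(L + mu) = 2/26 = 0.0769


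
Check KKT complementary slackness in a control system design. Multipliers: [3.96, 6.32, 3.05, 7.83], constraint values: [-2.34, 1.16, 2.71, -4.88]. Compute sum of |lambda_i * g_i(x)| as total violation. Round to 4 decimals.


KKT complementary slackness check:
lambda_1 * g_1 = 3.96 * -2.34 = -9.2664
lambda_2 * g_2 = 6.32 * 1.16 = 7.3312
lambda_3 * g_3 = 3.05 * 2.71 = 8.2655
lambda_4 * g_4 = 7.83 * -4.88 = -38.2104
Total violation = 9.2664 + 7.3312 + 8.2655 + 38.2104 = 63.0735


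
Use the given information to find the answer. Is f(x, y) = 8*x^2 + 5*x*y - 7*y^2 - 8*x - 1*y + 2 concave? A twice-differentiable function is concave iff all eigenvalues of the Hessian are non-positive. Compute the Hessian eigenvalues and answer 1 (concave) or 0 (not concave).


The Hessian of f(x,y) = 8*x^2 + 5*x*y - 7*y^2 - 8*x - 1*y + 2 is:
H = [[16, 5], [5, -14]]
Trace = 16 - 14 = 2
Determinant = 16*-14 - (5)^2 = -249
Discriminant = (2)^2 - 4*-249 = 1000.0
Eigenvalues: lambda_1 = -14.8114, lambda_2 = 16.8114
The function is not concave.

0


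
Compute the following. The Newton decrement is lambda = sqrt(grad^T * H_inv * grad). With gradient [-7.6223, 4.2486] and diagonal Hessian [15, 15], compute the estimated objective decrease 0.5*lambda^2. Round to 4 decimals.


Step 1: H is diagonal, so H^(-1) * g = [-0.5082, 0.2832].
Step 2: g^T H^(-1) g = sum_i g_i^2 / H_ii
  = (-7.6223)^2/15 + (4.2486)^2/15
  = 3.8733 + 1.2034 = 5.0767
Step 3: Objective decrease = 0.5 * g^T H^(-1) g = 2.5383


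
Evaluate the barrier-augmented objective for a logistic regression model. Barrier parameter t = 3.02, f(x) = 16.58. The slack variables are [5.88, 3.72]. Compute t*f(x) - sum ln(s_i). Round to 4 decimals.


Step 1: Compute log-barrier.
ln values: [1.7716, 1.3137]
phi = -(1.7716 + 1.3137) = -3.0853
Step 2: Compute augmented objective.
t*f(x) = 3.02*16.58 = 50.0716
Total = 50.0716 - 3.0853 = 46.9863


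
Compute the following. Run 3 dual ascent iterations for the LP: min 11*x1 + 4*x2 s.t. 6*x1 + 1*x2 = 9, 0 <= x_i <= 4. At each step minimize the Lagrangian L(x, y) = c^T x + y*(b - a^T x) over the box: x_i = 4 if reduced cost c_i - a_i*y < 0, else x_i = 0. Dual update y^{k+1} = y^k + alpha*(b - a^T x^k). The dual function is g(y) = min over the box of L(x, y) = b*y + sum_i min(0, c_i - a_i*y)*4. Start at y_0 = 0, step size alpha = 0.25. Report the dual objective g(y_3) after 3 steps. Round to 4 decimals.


Dual ascent for LP: min 11*x1 + 4*x2, 6*x1 + 1*x2 = 9, 0 <= x_i <= 4
Step 1: y^k = 0.0, reduced costs: (11.0, 4.0)
  x^k = (0.0, 0.0), subgradient = b - a^T x = 9.0
  y^{k+1} = 0.0 + 0.25*9.0 = 2.25
Step 2: y^k = 2.25, reduced costs: (-2.5, 1.75)
  x^k = (4.0, 0.0), subgradient = b - a^T x = -15.0
  y^{k+1} = 2.25 + 0.25*-15.0 = -1.5
Step 3: y^k = -1.5, reduced costs: (20.0, 5.5)
  x^k = (0.0, 0.0), subgradient = b - a^T x = 9.0
  y^{k+1} = -1.5 + 0.25*9.0 = 0.75
Dual objective at y_3 = 0.75: reduced costs (6.5, 3.25), box minimizer x = (0.0, 0.0)
g(y_3) = b*y + (c1 - a1*y)*x1 + (c2 - a2*y)*x2 = 9*0.75 + 6.5*0.0 + 3.25*0.0 = 6.75 + 0.0 + 0.0 = 6.75


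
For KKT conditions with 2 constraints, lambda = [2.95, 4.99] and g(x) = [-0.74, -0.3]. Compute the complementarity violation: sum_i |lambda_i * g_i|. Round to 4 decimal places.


KKT complementary slackness check:
lambda_1 * g_1 = 2.95 * -0.74 = -2.183
lambda_2 * g_2 = 4.99 * -0.3 = -1.497
Total violation = 2.183 + 1.497 = 3.68


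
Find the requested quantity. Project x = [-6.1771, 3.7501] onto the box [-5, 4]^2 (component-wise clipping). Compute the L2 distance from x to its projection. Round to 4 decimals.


Project each component onto [-5, 4].
clip(-6.1771) = -5.0, clip(3.7501) = 3.7501
Projection = [-5.0, 3.7501]
Squared diffs: [1.3856, 0.0]
Distance = sqrt(1.3856) = 1.1771


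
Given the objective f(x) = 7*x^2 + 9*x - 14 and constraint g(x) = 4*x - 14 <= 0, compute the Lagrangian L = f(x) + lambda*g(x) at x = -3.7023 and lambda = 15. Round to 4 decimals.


Step 1: Evaluate f(x).
f(-3.7023) = 7*(-3.7023)^2 + 9*(-3.7023) - 14 = 48.6285
Step 2: Evaluate g(x).
g(-3.7023) = 4*-3.7023 - 14 = -28.8092
Step 3: Compute Lagrangian.
L = 48.6285 + 15*-28.8092 = -383.5095


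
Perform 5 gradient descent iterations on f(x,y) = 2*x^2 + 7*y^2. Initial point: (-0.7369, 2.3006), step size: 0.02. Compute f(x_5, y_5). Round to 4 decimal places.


Gradient descent on f(x,y) = 2*x^2 + 7*y^2.
Starting point: (-0.7369, 2.3006), alpha = 0.02
Step 1: grad_x = 2*2*-0.7369 = -2.9476, grad_y = 2*7*2.3006 = 32.2084
  x_1 = -0.7369 - 0.02*-2.9476 = -0.6779
  y_1 = 2.3006 - 0.02*32.2084 = 1.6564
Step 2: grad_x = 2*2*-0.6779 = -2.7118, grad_y = 2*7*1.6564 = 23.19
  x_2 = -0.6779 - 0.02*-2.7118 = -0.6237
  y_2 = 1.6564 - 0.02*23.19 = 1.1926
Step 3: grad_x = 2*2*-0.6237 = -2.4948, grad_y = 2*7*1.1926 = 16.6968
  x_3 = -0.6237 - 0.02*-2.4948 = -0.5738
  y_3 = 1.1926 - 0.02*16.6968 = 0.8587
Step 4: grad_x = 2*2*-0.5738 = -2.2953, grad_y = 2*7*0.8587 = 12.0217
  x_4 = -0.5738 - 0.02*-2.2953 = -0.5279
  y_4 = 0.8587 - 0.02*12.0217 = 0.6183
Step 5: grad_x = 2*2*-0.5279 = -2.1116, grad_y = 2*7*0.6183 = 8.6556
  x_5 = -0.5279 - 0.02*-2.1116 = -0.4857
  y_5 = 0.6183 - 0.02*8.6556 = 0.4451
f(-0.4857, 0.4451) = 2*(-0.4857)^2 + 7*0.4451^2 = 1.8589


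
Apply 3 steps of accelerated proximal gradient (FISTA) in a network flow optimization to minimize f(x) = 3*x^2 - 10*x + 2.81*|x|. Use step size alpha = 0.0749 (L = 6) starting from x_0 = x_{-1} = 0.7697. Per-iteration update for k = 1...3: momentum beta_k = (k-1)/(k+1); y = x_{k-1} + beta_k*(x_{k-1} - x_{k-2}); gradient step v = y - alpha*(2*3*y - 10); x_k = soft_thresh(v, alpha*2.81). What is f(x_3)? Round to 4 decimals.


FISTA on f(x) = 3*x^2 - 10*x + 2.81*|x|
L = 6, alpha = 0.0749
Iteration 1: beta = 0.0, y = 0.7697 + 0.0*(0.7697 - 0.7697) = 0.7697
  grad(y) = -5.3818, v = y - alpha*grad = 1.1728
  prox(v) = soft_thresh(1.1728, 0.2105) = 0.9623
Iteration 2: beta = 0.3333, y = 0.9623 + 0.3333*(0.9623 - 0.7697) = 1.0265
  grad(y) = -3.8408, v = y - alpha*grad = 1.3142
  prox(v) = soft_thresh(1.3142, 0.2105) = 1.1037
Iteration 3: beta = 0.5, y = 1.1037 + 0.5*(1.1037 - 0.9623) = 1.1744
  grad(y) = -2.9533, v = y - alpha*grad = 1.3957
  prox(v) = soft_thresh(1.3957, 0.2105) = 1.1852
f(x_3) = 3*1.1852^2 - 10*1.1852 + 2.81*|1.1852| = -4.3075


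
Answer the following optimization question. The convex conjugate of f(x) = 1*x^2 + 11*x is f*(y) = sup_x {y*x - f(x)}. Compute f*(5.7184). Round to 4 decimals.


f*(y) = sup_x {y*x - a*x^2 - b*x} = sup_x {(y-b)*x - a*x^2}
FOC: (y - b) - 2a*x = 0 => x* = (y - b)/(2a)
x* = (5.7184 - 11)/(2*1) = -2.6408
f*(5.7184) = (y-b)^2/(4a) = (5.7184 - 11)^2/(4*1)
= 27.8953/4 = 6.9738


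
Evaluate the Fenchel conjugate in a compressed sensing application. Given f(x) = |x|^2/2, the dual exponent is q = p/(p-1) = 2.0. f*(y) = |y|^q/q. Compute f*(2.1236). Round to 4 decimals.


The conjugate exponent q satisfies 1/p + 1/q = 1.
p = 2, so q = 2/(2 - 1) = 2.0
|y|^q = 2.1236^2.0 = 4.5097
f*(2.1236) = 4.5097 / 2.0 = 2.2548


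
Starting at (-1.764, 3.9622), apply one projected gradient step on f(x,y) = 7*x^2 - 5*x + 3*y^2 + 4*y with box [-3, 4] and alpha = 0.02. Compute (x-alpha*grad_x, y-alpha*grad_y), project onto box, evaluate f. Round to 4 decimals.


Step 1: Compute gradient at (-1.764, 3.9622).
grad_x = 2*7*-1.764 - 5 = -29.696
grad_y = 2*3*3.9622 + 4 = 27.7732
Step 2: Gradient step.
x_raw = -1.764 - 0.02*-29.696 = -1.1701
y_raw = 3.9622 - 0.02*27.7732 = 3.4067
Step 3: Project onto [-3, 4].
x_proj = clip(-1.1701) = -1.1701
y_proj = clip(3.4067) = 3.4067
Step 4: Evaluate f.
f(-1.1701, 3.4067) = 63.8785


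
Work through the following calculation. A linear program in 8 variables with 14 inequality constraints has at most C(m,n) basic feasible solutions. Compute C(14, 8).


Each vertex corresponds to some choice of n active constraints out of m, so the number of vertices is at most C(m, n) = m! / (n!(m-n)!).
m = 14, n = 8
Numerator: 14 * 13 * 12 * 11 * 10 * 9 * 8 * 7
Denominator: 8! = 40320
C(14, 8) = 3003


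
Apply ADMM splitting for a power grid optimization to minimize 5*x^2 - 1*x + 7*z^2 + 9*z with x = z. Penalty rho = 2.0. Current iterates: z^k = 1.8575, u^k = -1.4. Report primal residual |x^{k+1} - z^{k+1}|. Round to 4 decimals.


ADMM iteration with rho = 2.0, z^k = 1.8575, u^k = -1.4
Step 1: x-update.
Minimize 5*x^2 - 1*x + (2.0/2)*(x - 1.8575 - 1.4)^2
FOC: (2*5 + 2.0)*x = 1 + 2.0*(1.8575 + 1.4)
x^{k+1} = 0.6263
Step 2: z-update.
Minimize 7*z^2 + 9*z + (2.0/2)*(0.6263 - z - 1.4)^2
FOC: (2*7 + 2.0)*z = -9 + 2.0*(0.6263 - 1.4)
z^{k+1} = -0.6592
Step 3: u-update.
u^{k+1} = -1.4 + 0.6263 + 0.6592 = -0.1145
Step 4: Primal residual = |0.6263 + 0.6592| = 1.2855


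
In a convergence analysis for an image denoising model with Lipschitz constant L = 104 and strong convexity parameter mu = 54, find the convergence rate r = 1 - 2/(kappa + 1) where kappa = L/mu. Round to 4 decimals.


Step 1: Compute the condition number.
kappa = L/mu = 104/54 = 1.9259
Step 2: Compute the convergence rate.
r = 1 - 2/(kappa + 1) = 1 - 2*mu/(L + mu) = (L - mu)/(L + mu) = 50/158 = 0.3165


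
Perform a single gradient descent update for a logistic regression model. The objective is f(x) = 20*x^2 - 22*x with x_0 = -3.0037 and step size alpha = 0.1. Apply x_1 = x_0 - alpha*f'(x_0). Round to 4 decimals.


We compute the gradient at x_0 and apply the update.
f'(x) = 40*x - 22
f'(-3.0037) = 40*-3.0037 - 22 = -142.148
x_1 = -3.0037 - 0.1*-142.148 = 11.2111


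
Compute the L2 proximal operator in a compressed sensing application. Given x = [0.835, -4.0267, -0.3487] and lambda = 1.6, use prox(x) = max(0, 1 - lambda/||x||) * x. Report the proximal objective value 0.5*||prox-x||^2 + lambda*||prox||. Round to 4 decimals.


Step 1: Compute ||x||.
||x|| = 4.1271
Step 2: Compute scaling factor.
scale = max(0, 1 - 1.6/4.1271) = 0.6123
Step 3: prox(x) = [0.5113, -2.4656, -0.2135]
||prox(x)|| = 2.5271
Step 4: Proximal objective.
0.5*||prox-x||^2 = 1.28
lambda*||prox|| = 4.0434
Total = 5.3234


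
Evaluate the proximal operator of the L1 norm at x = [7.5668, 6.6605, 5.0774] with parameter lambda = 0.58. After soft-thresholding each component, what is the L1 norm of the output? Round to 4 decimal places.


Soft-thresholding with lambda = 0.58:
prox(7.5668) = sign(7.5668)*max(|7.5668| - 0.58, 0) = 6.9868
prox(6.6605) = sign(6.6605)*max(|6.6605| - 0.58, 0) = 6.0805
prox(5.0774) = sign(5.0774)*max(|5.0774| - 0.58, 0) = 4.4974
prox(x) = [6.9868, 6.0805, 4.4974]
||prox(x)||_1 = 6.9868 + 6.0805 + 4.4974 = 17.5647


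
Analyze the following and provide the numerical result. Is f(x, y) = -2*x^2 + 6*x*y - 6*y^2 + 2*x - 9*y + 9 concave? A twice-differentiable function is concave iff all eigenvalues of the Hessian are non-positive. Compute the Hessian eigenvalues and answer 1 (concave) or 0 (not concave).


The Hessian of f(x,y) = -2*x^2 + 6*x*y - 6*y^2 + 2*x - 9*y + 9 is:
H = [[-4, 6], [6, -12]]
Trace = -4 - 12 = -16
Determinant = -4*-12 - (6)^2 = 12
Discriminant = (-16)^2 - 4*12 = 208.0
Eigenvalues: lambda_1 = -15.2111, lambda_2 = -0.7889
The function is concave.

1


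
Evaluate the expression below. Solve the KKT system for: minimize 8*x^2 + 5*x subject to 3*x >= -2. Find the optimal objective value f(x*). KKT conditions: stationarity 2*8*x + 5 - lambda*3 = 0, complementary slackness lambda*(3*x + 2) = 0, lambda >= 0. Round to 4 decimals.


Step 1: Try lambda = 0 (constraint inactive).
Stationarity: 2*8*x + 5 = 0
x* = -5/(2*8) = -0.3125
Check constraint: 3*-0.3125 = -0.9375 >= -2 -- satisfied.
Step 2: Compute optimal value.
f(x*) = 8*(-0.3125)^2 + 5*(-0.3125) = -0.7813


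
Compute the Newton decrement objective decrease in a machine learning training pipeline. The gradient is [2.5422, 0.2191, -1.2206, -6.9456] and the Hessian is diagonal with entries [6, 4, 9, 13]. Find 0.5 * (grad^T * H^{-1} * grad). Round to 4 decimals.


Step 1: H is diagonal, so H^(-1) * g = [0.4237, 0.0548, -0.1356, -0.5343].
Step 2: g^T H^(-1) g = sum_i g_i^2 / H_ii
  = (2.5422)^2/6 + (0.2191)^2/4 + (-1.2206)^2/9 + (-6.9456)^2/13
  = 1.0771 + 0.012 + 0.1655 + 3.7109 = 4.9655
Step 3: Objective decrease = 0.5 * g^T H^(-1) g = 2.4828


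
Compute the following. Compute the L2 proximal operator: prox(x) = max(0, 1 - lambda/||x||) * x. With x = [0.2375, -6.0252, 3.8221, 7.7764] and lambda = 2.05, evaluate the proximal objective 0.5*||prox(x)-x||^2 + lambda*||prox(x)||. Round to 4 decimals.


Step 1: Compute ||x||.
||x|| = 10.5565
Step 2: Compute scaling factor.
scale = max(0, 1 - 2.05/10.5565) = 0.8058
Step 3: prox(x) = [0.1914, -4.8552, 3.0799, 6.2663]
||prox(x)|| = 8.5065
Step 4: Proximal objective.
0.5*||prox-x||^2 = 2.1013
lambda*||prox|| = 17.4383
Total = 19.5396


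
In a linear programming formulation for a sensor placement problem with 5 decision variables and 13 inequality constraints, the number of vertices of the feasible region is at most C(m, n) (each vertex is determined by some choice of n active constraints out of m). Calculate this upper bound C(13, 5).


Each vertex corresponds to some choice of n active constraints out of m, so the number of vertices is at most C(m, n) = m! / (n!(m-n)!).
m = 13, n = 5
Numerator: 13 * 12 * 11 * 10 * 9
Denominator: 5! = 120
C(13, 5) = 1287


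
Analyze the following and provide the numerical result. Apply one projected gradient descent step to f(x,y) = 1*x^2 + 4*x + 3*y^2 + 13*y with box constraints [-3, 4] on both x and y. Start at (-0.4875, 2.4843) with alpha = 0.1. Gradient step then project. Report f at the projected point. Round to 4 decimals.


Step 1: Compute gradient at (-0.4875, 2.4843).
grad_x = 2*1*-0.4875 + 4 = 3.025
grad_y = 2*3*2.4843 + 13 = 27.9058
Step 2: Gradient step.
x_raw = -0.4875 - 0.1*3.025 = -0.79
y_raw = 2.4843 - 0.1*27.9058 = -0.3063
Step 3: Project onto [-3, 4].
x_proj = clip(-0.79) = -0.79
y_proj = clip(-0.3063) = -0.3063
Step 4: Evaluate f.
f(-0.79, -0.3063) = -6.2361


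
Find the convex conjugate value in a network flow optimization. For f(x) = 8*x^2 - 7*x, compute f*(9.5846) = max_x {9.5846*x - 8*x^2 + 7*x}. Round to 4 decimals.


f*(y) = sup_x {y*x - a*x^2 - b*x} = sup_x {(y-b)*x - a*x^2}
FOC: (y - b) - 2a*x = 0 => x* = (y - b)/(2a)
x* = (9.5846 + 7)/(2*8) = 1.0365
f*(9.5846) = (y-b)^2/(4a) = (9.5846 + 7)^2/(4*8)
= 275.049/32 = 8.5953


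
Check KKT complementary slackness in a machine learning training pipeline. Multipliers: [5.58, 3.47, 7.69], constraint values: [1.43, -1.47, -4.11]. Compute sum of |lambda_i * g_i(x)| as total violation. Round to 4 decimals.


KKT complementary slackness check:
lambda_1 * g_1 = 5.58 * 1.43 = 7.9794
lambda_2 * g_2 = 3.47 * -1.47 = -5.1009
lambda_3 * g_3 = 7.69 * -4.11 = -31.6059
Total violation = 7.9794 + 5.1009 + 31.6059 = 44.6862


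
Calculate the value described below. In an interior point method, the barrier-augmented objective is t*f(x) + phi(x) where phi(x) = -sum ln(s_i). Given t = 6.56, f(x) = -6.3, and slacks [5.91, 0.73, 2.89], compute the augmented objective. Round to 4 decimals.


Step 1: Compute log-barrier.
ln values: [1.7766, -0.3147, 1.0613]
phi = -(1.7766 - 0.3147 + 1.0613) = -2.5232
Step 2: Compute augmented objective.
t*f(x) = 6.56*-6.3 = -41.328
Total = -41.328 - 2.5232 = -43.8512


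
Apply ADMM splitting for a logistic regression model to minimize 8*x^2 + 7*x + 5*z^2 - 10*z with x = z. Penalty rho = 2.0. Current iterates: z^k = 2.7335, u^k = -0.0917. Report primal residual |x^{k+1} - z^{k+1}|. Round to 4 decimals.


ADMM iteration with rho = 2.0, z^k = 2.7335, u^k = -0.0917
Step 1: x-update.
Minimize 8*x^2 + 7*x + (2.0/2)*(x - 2.7335 - 0.0917)^2
FOC: (2*8 + 2.0)*x = -7 + 2.0*(2.7335 + 0.0917)
x^{k+1} = -0.075
Step 2: z-update.
Minimize 5*z^2 - 10*z + (2.0/2)*(-0.075 - z - 0.0917)^2
FOC: (2*5 + 2.0)*z = 10 + 2.0*(-0.075 - 0.0917)
z^{k+1} = 0.8056
Step 3: u-update.
u^{k+1} = -0.0917 - 0.075 - 0.8056 = -0.9722
Step 4: Primal residual = |-0.075 - 0.8056| = 0.8805


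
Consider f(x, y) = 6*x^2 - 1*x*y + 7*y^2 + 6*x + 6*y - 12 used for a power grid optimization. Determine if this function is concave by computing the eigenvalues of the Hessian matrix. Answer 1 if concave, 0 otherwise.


The Hessian of f(x,y) = 6*x^2 - 1*x*y + 7*y^2 + 6*x + 6*y - 12 is:
H = [[12, -1], [-1, 14]]
Trace = 12 + 14 = 26
Determinant = 12*14 - (-1)^2 = 167
Discriminant = (26)^2 - 4*167 = 8.0
Eigenvalues: lambda_1 = 11.5858, lambda_2 = 14.4142
The function is not concave.

0


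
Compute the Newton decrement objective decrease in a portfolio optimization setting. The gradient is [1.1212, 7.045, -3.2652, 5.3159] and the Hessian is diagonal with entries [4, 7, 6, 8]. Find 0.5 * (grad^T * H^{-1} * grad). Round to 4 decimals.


Step 1: H is diagonal, so H^(-1) * g = [0.2803, 1.0064, -0.5442, 0.6645].
Step 2: g^T H^(-1) g = sum_i g_i^2 / H_ii
  = (1.1212)^2/4 + (7.045)^2/7 + (-3.2652)^2/6 + (5.3159)^2/8
  = 0.3143 + 7.0903 + 1.7769 + 3.5323 = 12.7138
Step 3: Objective decrease = 0.5 * g^T H^(-1) g = 6.3569


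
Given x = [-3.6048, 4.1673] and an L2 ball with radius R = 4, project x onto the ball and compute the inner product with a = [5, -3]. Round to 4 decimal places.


Step 1: Compute ||x|| (intermediates to 6 decimals).
||x|| = sqrt((-3.6048)^2 + 4.1673^2) = 5.510079
Step 2: Project.
Since ||x|| > R, scale = R/||x|| = 4/5.510079 = 0.725942, proj(x) = scale * x
proj(x) = [-2.616876, 3.025218]
Step 3: Dot product.
a^T * proj(x) = 5*(-2.616876) - 3*3.025218 = -22.16


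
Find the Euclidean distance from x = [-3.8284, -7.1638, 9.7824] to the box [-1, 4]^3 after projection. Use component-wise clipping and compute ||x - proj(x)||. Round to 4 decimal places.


Project each component onto [-1, 4].
clip(-3.8284) = -1.0, clip(-7.1638) = -1.0, clip(9.7824) = 4.0
Projection = [-1.0, -1.0, 4.0]
Squared diffs: [7.9998, 37.9924, 33.4361]
Distance = sqrt(79.4283) = 8.9123


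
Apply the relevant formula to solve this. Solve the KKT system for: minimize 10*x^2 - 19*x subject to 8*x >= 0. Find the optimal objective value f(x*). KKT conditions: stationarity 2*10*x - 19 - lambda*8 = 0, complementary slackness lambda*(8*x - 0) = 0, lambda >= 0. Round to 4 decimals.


Step 1: Try lambda = 0 (constraint inactive).
Stationarity: 2*10*x - 19 = 0
x* = 19/(2*10) = 0.95
Check constraint: 8*0.95 = 7.6 >= 0 -- satisfied.
Step 2: Compute optimal value.
f(x*) = 10*0.95^2 - 19*0.95 = -9.025


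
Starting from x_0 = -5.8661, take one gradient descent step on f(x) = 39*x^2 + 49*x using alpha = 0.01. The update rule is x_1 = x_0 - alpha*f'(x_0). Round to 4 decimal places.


We compute the gradient at x_0 and apply the update.
f'(x) = 78*x + 49
f'(-5.8661) = 78*-5.8661 + 49 = -408.5558
x_1 = -5.8661 - 0.01*-408.5558 = -1.7805


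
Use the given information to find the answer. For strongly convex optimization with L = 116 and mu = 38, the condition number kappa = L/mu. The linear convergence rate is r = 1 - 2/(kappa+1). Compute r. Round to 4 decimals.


Step 1: Compute the condition number.
kappa = L/mu = 116/38 = 3.0526
Step 2: Compute the convergence rate.
r = 1 - 2/(kappa + 1) = 1 - 2*mu/(L + mu) = (L - mu)/(L + mu) = 78/154 = 0.5065


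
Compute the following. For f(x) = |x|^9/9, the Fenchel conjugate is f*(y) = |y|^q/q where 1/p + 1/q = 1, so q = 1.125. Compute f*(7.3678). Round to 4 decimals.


The conjugate exponent q satisfies 1/p + 1/q = 1.
p = 9, so q = 9/(9 - 1) = 1.125
|y|^q = 7.3678^1.125 = 9.457
f*(7.3678) = 9.457 / 1.125 = 8.4063


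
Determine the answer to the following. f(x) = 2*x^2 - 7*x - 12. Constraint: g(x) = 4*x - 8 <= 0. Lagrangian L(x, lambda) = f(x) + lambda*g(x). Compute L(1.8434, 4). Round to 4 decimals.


Step 1: Evaluate f(x).
f(1.8434) = 2*1.8434^2 - 7*1.8434 - 12 = -18.1076
Step 2: Evaluate g(x).
g(1.8434) = 4*1.8434 - 8 = -0.6264
Step 3: Compute Lagrangian.
L = -18.1076 + 4*-0.6264 = -20.6132


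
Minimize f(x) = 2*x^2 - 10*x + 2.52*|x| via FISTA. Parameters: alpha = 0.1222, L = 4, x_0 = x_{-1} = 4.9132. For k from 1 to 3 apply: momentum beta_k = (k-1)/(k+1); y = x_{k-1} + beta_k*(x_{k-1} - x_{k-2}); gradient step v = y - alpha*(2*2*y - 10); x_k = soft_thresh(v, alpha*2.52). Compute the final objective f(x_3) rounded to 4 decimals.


FISTA on f(x) = 2*x^2 - 10*x + 2.52*|x|
L = 4, alpha = 0.1222
Iteration 1: beta = 0.0, y = 4.9132 + 0.0*(4.9132 - 4.9132) = 4.9132
  grad(y) = 9.6528, v = y - alpha*grad = 3.7336
  prox(v) = soft_thresh(3.7336, 0.3079) = 3.4257
Iteration 2: beta = 0.3333, y = 3.4257 + 0.3333*(3.4257 - 4.9132) = 2.9298
  grad(y) = 1.7194, v = y - alpha*grad = 2.7197
  prox(v) = soft_thresh(2.7197, 0.3079) = 2.4118
Iteration 3: beta = 0.5, y = 2.4118 + 0.5*(2.4118 - 3.4257) = 1.9048
  grad(y) = -2.3806, v = y - alpha*grad = 2.1958
  prox(v) = soft_thresh(2.1958, 0.3079) = 1.8878
f(x_3) = 2*1.8878^2 - 10*1.8878 + 2.52*|1.8878| = -6.9932


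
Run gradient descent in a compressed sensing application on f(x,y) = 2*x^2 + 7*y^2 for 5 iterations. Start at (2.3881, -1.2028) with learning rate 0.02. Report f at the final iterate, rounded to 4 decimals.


Gradient descent on f(x,y) = 2*x^2 + 7*y^2.
Starting point: (2.3881, -1.2028), alpha = 0.02
Step 1: grad_x = 2*2*2.3881 = 9.5524, grad_y = 2*7*-1.2028 = -16.8392
  x_1 = 2.3881 - 0.02*9.5524 = 2.1971
  y_1 = -1.2028 - 0.02*-16.8392 = -0.866
Step 2: grad_x = 2*2*2.1971 = 8.7882, grad_y = 2*7*-0.866 = -12.1242
  x_2 = 2.1971 - 0.02*8.7882 = 2.0213
  y_2 = -0.866 - 0.02*-12.1242 = -0.6235
Step 3: grad_x = 2*2*2.0213 = 8.0852, grad_y = 2*7*-0.6235 = -8.7294
  x_3 = 2.0213 - 0.02*8.0852 = 1.8596
  y_3 = -0.6235 - 0.02*-8.7294 = -0.4489
Step 4: grad_x = 2*2*1.8596 = 7.4383, grad_y = 2*7*-0.4489 = -6.2852
  x_4 = 1.8596 - 0.02*7.4383 = 1.7108
  y_4 = -0.4489 - 0.02*-6.2852 = -0.3232
Step 5: grad_x = 2*2*1.7108 = 6.8433, grad_y = 2*7*-0.3232 = -4.5253
  x_5 = 1.7108 - 0.02*6.8433 = 1.574
  y_5 = -0.3232 - 0.02*-4.5253 = -0.2327
f(1.574, -0.2327) = 2*1.574^2 + 7*(-0.2327)^2 = 5.3338
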